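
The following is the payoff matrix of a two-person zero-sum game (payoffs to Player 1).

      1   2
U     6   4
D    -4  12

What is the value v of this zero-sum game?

Row minima: U → 4, D → -4; maximin = 4.
Column maxima: 1 → 6, 2 → 12; minimax = 6.
4 ≠ 6, so there is no saddle point; optimal play is mixed.
Let Player 1 play U with probability p. Expected payoff against 1: 6p + (-4)(1−p) = 10p − 4; against 2: 4p + 12(1−p) = −8p + 12.
Setting these equal: 10p − 4 = −8p + 12 ⇒ 18p = 16 ⇒ p = 8/9, and the value is (10)·(8/9) − 4 = 44/9.
For Player 2: with q = P(1), equating U's and D's payoffs gives 2q + 4 = −16q + 12 ⇒ q = 4/9.

44/9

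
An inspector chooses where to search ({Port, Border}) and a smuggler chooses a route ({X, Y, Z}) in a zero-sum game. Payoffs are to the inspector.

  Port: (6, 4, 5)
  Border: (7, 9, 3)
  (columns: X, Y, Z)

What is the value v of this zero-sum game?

Row minima: Port → 4, Border → 3; maximin = 4.
Column maxima: X → 7, Y → 9, Z → 5; minimax = 5.
4 ≠ 5, so there is no saddle point; optimal play is mixed.
X is strictly dominated by Z (it gives the inspector strictly more in every row), so the smuggler never plays it.
On the remaining 2×2 (Port, Border vs Y, Z):
Let the inspector play Port with probability p. Expected payoff against Y: 4p + 9(1−p) = −5p + 9; against Z: 5p + 3(1−p) = 2p + 3.
Setting these equal: −5p + 9 = 2p + 3 ⇒ −7p = -6 ⇒ p = 6/7, and the value is (-5)·(6/7) + 9 = 33/7.
For the smuggler: with q = P(Y), equating Port's and Border's payoffs gives −q + 5 = 6q + 3 ⇒ q = 2/7.

33/7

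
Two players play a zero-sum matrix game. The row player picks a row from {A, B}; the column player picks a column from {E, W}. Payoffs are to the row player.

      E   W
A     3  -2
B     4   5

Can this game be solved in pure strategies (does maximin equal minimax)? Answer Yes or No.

Yes

Row minima: A → -2, B → 4; maximin = 4.
Column maxima: E → 4, W → 5; minimax = 4.
maximin = minimax = 4, so a saddle point exists.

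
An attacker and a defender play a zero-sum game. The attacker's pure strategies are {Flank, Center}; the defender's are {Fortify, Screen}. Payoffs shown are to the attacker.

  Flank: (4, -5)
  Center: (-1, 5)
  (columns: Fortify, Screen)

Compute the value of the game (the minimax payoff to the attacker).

Row minima: Flank → -5, Center → -1; maximin = -1.
Column maxima: Fortify → 4, Screen → 5; minimax = 4.
-1 ≠ 4, so there is no saddle point; optimal play is mixed.
Let the attacker play Flank with probability p. Expected payoff against Fortify: 4p + (-1)(1−p) = 5p − 1; against Screen: (-5)p + 5(1−p) = −10p + 5.
Setting these equal: 5p − 1 = −10p + 5 ⇒ 15p = 6 ⇒ p = 2/5, and the value is (5)·(2/5) − 1 = 1.
For the defender: with q = P(Fortify), equating Flank's and Center's payoffs gives 9q − 5 = −6q + 5 ⇒ q = 2/3.

1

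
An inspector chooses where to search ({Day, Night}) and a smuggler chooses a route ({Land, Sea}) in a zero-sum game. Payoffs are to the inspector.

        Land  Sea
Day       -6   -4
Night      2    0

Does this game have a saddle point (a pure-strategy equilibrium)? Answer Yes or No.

Row minima: Day → -6, Night → 0; maximin = 0.
Column maxima: Land → 2, Sea → 0; minimax = 0.
maximin = minimax = 0, so a saddle point exists.

Yes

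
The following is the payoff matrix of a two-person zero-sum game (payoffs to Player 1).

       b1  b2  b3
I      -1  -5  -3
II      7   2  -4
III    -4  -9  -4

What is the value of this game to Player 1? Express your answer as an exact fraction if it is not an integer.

Row minima: I → -5, II → -4, III → -9; maximin = -4.
Column maxima: b1 → 7, b2 → 2, b3 → -3; minimax = -3.
-4 ≠ -3, so there is no saddle point; optimal play is mixed.
III is strictly dominated by I, so Player 1 never plays it.
b1 is strictly dominated by b2 (it gives Player 1 strictly more in every row), so Player 2 never plays it.
On the remaining 2×2 (I, II vs b2, b3):
Let Player 1 play I with probability p. Expected payoff against b2: (-5)p + 2(1−p) = −7p + 2; against b3: (-3)p + (-4)(1−p) = p − 4.
Setting these equal: −7p + 2 = p − 4 ⇒ −8p = -6 ⇒ p = 3/4, and the value is (-7)·(3/4) + 2 = -13/4.
For Player 2: with q = P(b2), equating I's and II's payoffs gives −2q − 3 = 6q − 4 ⇒ q = 1/8.

-13/4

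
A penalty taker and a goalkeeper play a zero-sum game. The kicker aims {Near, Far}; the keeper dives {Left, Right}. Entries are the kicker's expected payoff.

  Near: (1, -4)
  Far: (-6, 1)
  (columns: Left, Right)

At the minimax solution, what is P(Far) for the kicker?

Row minima: Near → -4, Far → -6; maximin = -4.
Column maxima: Left → 1, Right → 1; minimax = 1.
-4 ≠ 1, so there is no saddle point; optimal play is mixed.
Let the kicker play Near with probability p. Expected payoff against Left: 1p + (-6)(1−p) = 7p − 6; against Right: (-4)p + 1(1−p) = −5p + 1.
Setting these equal: 7p − 6 = −5p + 1 ⇒ 12p = 7 ⇒ p = 7/12, and the value is (7)·(7/12) − 6 = -23/12.
For the keeper: with q = P(Left), equating Near's and Far's payoffs gives 5q − 4 = −7q + 1 ⇒ q = 5/12.

5/12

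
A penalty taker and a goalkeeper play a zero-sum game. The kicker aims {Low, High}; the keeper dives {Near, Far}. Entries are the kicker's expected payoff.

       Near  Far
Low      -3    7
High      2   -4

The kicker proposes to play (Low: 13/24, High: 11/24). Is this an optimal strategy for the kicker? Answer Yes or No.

Against Near this mix gives (13/24)·(-3) + (11/24)·2 = -17/24.
Against Far this mix gives (13/24)·7 + (11/24)·(-4) = 47/24.
The keeper will play Near, holding the kicker to -17/24. Shifting weight toward the row that does better against Near would raise this floor (the equalizing mix achieves 1/8 against both Near and Far), so the proposed strategy is not optimal.

No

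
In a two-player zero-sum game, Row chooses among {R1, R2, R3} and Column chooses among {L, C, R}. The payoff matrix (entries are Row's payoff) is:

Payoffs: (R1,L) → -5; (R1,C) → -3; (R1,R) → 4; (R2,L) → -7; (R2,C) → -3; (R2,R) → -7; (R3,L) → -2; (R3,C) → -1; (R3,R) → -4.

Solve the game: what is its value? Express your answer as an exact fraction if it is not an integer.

Row minima: R1 → -5, R2 → -7, R3 → -4; maximin = -4.
Column maxima: L → -2, C → -1, R → 4; minimax = -2.
-4 ≠ -2, so there is no saddle point; optimal play is mixed.
R2 is strictly dominated by R3, so Row never plays it.
C is strictly dominated by L (it gives Row strictly more in every row), so Column never plays it.
On the remaining 2×2 (R1, R3 vs L, R):
Let Row play R1 with probability p. Expected payoff against L: (-5)p + (-2)(1−p) = −3p − 2; against R: 4p + (-4)(1−p) = 8p − 4.
Setting these equal: −3p − 2 = 8p − 4 ⇒ −11p = -2 ⇒ p = 2/11, and the value is (-3)·(2/11) − 2 = -28/11.
For Column: with q = P(L), equating R1's and R3's payoffs gives −9q + 4 = 2q − 4 ⇒ q = 8/11.

-28/11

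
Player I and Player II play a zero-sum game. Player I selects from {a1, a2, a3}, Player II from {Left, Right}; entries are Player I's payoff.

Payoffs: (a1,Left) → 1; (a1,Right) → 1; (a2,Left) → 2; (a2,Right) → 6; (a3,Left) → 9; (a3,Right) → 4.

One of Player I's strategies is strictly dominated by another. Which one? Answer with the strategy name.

a1

a2 gives a strictly higher payoff than a1 against every column: 2 > 1, 6 > 1.
So a1 is strictly dominated and Player I never plays it.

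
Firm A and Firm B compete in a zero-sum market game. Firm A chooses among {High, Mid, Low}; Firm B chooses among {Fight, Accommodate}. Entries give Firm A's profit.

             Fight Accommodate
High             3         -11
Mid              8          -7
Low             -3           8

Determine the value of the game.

Row minima: High → -11, Mid → -7, Low → -3; maximin = -3.
Column maxima: Fight → 8, Accommodate → 8; minimax = 8.
-3 ≠ 8, so there is no saddle point; optimal play is mixed.
High is strictly dominated by Mid, so Firm A never plays it.
On the remaining 2×2 (Mid, Low vs Fight, Accommodate):
Let Firm A play Mid with probability p. Expected payoff against Fight: 8p + (-3)(1−p) = 11p − 3; against Accommodate: (-7)p + 8(1−p) = −15p + 8.
Setting these equal: 11p − 3 = −15p + 8 ⇒ 26p = 11 ⇒ p = 11/26, and the value is (11)·(11/26) − 3 = 43/26.
For Firm B: with q = P(Fight), equating Mid's and Low's payoffs gives 15q − 7 = −11q + 8 ⇒ q = 15/26.

43/26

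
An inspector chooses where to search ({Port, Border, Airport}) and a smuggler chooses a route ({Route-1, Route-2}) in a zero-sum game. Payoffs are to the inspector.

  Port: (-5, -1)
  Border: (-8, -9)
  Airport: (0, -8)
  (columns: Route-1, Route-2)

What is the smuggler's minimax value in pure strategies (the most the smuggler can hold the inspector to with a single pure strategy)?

Column maxima: Route-1 → 0, Route-2 → -1.
The smallest of these is -1.

-1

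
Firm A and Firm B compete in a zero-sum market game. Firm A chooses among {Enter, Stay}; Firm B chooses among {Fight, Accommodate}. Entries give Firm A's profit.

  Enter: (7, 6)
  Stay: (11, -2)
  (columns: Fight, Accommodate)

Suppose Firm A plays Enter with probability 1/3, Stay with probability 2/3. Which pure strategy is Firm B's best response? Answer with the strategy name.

Accommodate

If Firm B plays Fight, Firm A's expected payoff is (1/3)·7 + (2/3)·11 = 29/3.
If Firm B plays Accommodate, Firm A's expected payoff is (1/3)·6 + (2/3)·(-2) = 2/3.
Firm B minimizes Firm A's payoff; the smallest is 2/3, so the best response is Accommodate.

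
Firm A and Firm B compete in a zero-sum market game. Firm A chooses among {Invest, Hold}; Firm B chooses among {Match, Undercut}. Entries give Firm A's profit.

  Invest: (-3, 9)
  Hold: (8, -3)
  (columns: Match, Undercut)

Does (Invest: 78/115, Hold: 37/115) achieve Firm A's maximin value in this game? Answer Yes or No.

Against Match this mix gives (78/115)·(-3) + (37/115)·8 = 62/115.
Against Undercut this mix gives (78/115)·9 + (37/115)·(-3) = 591/115.
Firm B will play Match, holding Firm A to 62/115. Shifting weight toward the row that does better against Match would raise this floor (the equalizing mix achieves 63/23 against both Match and Undercut), so the proposed strategy is not optimal.

No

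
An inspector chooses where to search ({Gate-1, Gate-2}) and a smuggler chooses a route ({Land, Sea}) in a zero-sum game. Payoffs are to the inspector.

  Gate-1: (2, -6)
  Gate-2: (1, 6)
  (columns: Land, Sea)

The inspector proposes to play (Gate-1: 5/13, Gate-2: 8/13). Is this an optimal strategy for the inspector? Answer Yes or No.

Against Land this mix gives (5/13)·2 + (8/13)·1 = 18/13.
Against Sea this mix gives (5/13)·(-6) + (8/13)·6 = 18/13.
All of the smuggler's active replies (Land, Sea) yield 18/13, and no column does worse for the inspector. The mix makes the smuggler indifferent and guarantees 18/13, so it is optimal.

Yes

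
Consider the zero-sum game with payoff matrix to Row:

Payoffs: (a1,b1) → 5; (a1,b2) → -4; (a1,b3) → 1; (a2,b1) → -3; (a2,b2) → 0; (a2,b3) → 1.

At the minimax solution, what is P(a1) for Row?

1/4

Row minima: a1 → -4, a2 → -3; maximin = -3.
Column maxima: b1 → 5, b2 → 0, b3 → 1; minimax = 0.
-3 ≠ 0, so there is no saddle point; optimal play is mixed.
b3 is strictly dominated by b2 (it gives Row strictly more in every row), so Column never plays it.
On the remaining 2×2 (a1, a2 vs b1, b2):
Let Row play a1 with probability p. Expected payoff against b1: 5p + (-3)(1−p) = 8p − 3; against b2: (-4)p + 0(1−p) = −4p.
Setting these equal: 8p − 3 = −4p ⇒ 12p = 3 ⇒ p = 1/4, and the value is (8)·(1/4) − 3 = -1.
For Column: with q = P(b1), equating a1's and a2's payoffs gives 9q − 4 = −3q ⇒ q = 1/3.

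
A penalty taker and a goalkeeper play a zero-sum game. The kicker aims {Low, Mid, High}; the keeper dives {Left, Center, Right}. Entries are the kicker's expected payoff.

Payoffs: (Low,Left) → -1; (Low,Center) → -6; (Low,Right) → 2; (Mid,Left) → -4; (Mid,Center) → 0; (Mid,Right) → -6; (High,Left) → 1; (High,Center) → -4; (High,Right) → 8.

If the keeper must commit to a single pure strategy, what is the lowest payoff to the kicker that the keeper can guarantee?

Column maxima: Left → 1, Center → 0, Right → 8.
The smallest of these is 0.

0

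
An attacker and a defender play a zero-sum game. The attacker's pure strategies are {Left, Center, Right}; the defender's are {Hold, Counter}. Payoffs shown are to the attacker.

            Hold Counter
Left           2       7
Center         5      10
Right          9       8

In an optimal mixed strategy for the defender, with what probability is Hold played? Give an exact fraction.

1/3

Row minima: Left → 2, Center → 5, Right → 8; maximin = 8.
Column maxima: Hold → 9, Counter → 10; minimax = 9.
8 ≠ 9, so there is no saddle point; optimal play is mixed.
Left is strictly dominated by Center, so the attacker never plays it.
On the remaining 2×2 (Center, Right vs Hold, Counter):
Let the attacker play Center with probability p. Expected payoff against Hold: 5p + 9(1−p) = −4p + 9; against Counter: 10p + 8(1−p) = 2p + 8.
Setting these equal: −4p + 9 = 2p + 8 ⇒ −6p = -1 ⇒ p = 1/6, and the value is (-4)·(1/6) + 9 = 25/3.
For the defender: with q = P(Hold), equating Center's and Right's payoffs gives −5q + 10 = q + 8 ⇒ q = 1/3.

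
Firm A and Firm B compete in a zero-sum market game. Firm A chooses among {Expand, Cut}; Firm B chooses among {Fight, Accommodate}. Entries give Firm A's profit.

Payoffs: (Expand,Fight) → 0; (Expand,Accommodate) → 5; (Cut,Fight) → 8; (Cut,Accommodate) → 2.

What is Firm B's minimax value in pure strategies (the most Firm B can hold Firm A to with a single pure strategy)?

Column maxima: Fight → 8, Accommodate → 5.
The smallest of these is 5.

5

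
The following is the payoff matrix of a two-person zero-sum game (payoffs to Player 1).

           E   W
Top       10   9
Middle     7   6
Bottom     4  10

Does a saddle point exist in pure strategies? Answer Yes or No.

Row minima: Top → 9, Middle → 6, Bottom → 4; maximin = 9.
Column maxima: E → 10, W → 10; minimax = 10.
9 ≠ 10, so no pure-strategy equilibrium exists.

No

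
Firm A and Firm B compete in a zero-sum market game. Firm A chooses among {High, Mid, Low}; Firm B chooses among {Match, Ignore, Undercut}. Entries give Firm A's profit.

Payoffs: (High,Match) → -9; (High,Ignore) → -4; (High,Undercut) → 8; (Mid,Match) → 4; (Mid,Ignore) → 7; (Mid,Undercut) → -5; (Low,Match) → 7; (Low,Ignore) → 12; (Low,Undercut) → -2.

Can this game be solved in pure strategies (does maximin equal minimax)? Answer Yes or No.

Row minima: High → -9, Mid → -5, Low → -2; maximin = -2.
Column maxima: Match → 7, Ignore → 12, Undercut → 8; minimax = 7.
-2 ≠ 7, so no pure-strategy equilibrium exists.

No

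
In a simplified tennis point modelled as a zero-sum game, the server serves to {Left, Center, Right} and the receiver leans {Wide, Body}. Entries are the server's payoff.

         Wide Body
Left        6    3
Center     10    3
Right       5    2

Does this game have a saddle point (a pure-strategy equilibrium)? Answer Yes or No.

Yes

Row minima: Left → 3, Center → 3, Right → 2; maximin = 3.
Column maxima: Wide → 10, Body → 3; minimax = 3.
maximin = minimax = 3, so a saddle point exists.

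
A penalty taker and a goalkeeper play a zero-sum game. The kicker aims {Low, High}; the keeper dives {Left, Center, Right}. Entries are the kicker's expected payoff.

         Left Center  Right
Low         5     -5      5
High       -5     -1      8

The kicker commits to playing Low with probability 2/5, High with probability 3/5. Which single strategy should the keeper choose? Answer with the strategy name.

Center

If the keeper plays Left, the kicker's expected payoff is (2/5)·5 + (3/5)·(-5) = -1.
If the keeper plays Center, the kicker's expected payoff is (2/5)·(-5) + (3/5)·(-1) = -13/5.
If the keeper plays Right, the kicker's expected payoff is (2/5)·5 + (3/5)·8 = 34/5.
The keeper minimizes the kicker's payoff; the smallest is -13/5, so the best response is Center.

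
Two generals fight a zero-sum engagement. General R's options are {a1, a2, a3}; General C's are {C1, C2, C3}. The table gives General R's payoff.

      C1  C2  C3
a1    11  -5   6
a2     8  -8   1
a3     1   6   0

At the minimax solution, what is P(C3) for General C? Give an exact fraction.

Row minima: a1 → -5, a2 → -8, a3 → 0; maximin = 0.
Column maxima: C1 → 11, C2 → 6, C3 → 6; minimax = 6.
0 ≠ 6, so there is no saddle point; optimal play is mixed.
a2 is strictly dominated by a1, so General R never plays it.
C1 is strictly dominated by C3 (it gives General R strictly more in every row), so General C never plays it.
On the remaining 2×2 (a1, a3 vs C2, C3):
Let General R play a1 with probability p. Expected payoff against C2: (-5)p + 6(1−p) = −11p + 6; against C3: 6p + 0(1−p) = 6p.
Setting these equal: −11p + 6 = 6p ⇒ −17p = -6 ⇒ p = 6/17, and the value is (-11)·(6/17) + 6 = 36/17.
For General C: with q = P(C2), equating a1's and a3's payoffs gives −11q + 6 = 6q ⇒ q = 6/17.

11/17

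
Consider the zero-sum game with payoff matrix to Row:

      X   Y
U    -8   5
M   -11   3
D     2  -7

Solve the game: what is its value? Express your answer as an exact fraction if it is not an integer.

Row minima: U → -8, M → -11, D → -7; maximin = -7.
Column maxima: X → 2, Y → 5; minimax = 2.
-7 ≠ 2, so there is no saddle point; optimal play is mixed.
M is strictly dominated by U, so Row never plays it.
On the remaining 2×2 (U, D vs X, Y):
Let Row play U with probability p. Expected payoff against X: (-8)p + 2(1−p) = −10p + 2; against Y: 5p + (-7)(1−p) = 12p − 7.
Setting these equal: −10p + 2 = 12p − 7 ⇒ −22p = -9 ⇒ p = 9/22, and the value is (-10)·(9/22) + 2 = -23/11.
For Column: with q = P(X), equating U's and D's payoffs gives −13q + 5 = 9q − 7 ⇒ q = 6/11.

-23/11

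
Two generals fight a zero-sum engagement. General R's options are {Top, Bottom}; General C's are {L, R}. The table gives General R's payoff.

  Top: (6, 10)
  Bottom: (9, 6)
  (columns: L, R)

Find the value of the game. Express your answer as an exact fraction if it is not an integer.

54/7

Row minima: Top → 6, Bottom → 6; maximin = 6.
Column maxima: L → 9, R → 10; minimax = 9.
6 ≠ 9, so there is no saddle point; optimal play is mixed.
Let General R play Top with probability p. Expected payoff against L: 6p + 9(1−p) = −3p + 9; against R: 10p + 6(1−p) = 4p + 6.
Setting these equal: −3p + 9 = 4p + 6 ⇒ −7p = -3 ⇒ p = 3/7, and the value is (-3)·(3/7) + 9 = 54/7.
For General C: with q = P(L), equating Top's and Bottom's payoffs gives −4q + 10 = 3q + 6 ⇒ q = 4/7.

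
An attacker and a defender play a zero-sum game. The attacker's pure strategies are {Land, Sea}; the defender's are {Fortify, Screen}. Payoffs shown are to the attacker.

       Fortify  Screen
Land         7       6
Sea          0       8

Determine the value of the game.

Row minima: Land → 6, Sea → 0; maximin = 6.
Column maxima: Fortify → 7, Screen → 8; minimax = 7.
6 ≠ 7, so there is no saddle point; optimal play is mixed.
Let the attacker play Land with probability p. Expected payoff against Fortify: 7p + 0(1−p) = 7p; against Screen: 6p + 8(1−p) = −2p + 8.
Setting these equal: 7p = −2p + 8 ⇒ 9p = 8 ⇒ p = 8/9, and the value is (7)·(8/9) = 56/9.
For the defender: with q = P(Fortify), equating Land's and Sea's payoffs gives q + 6 = −8q + 8 ⇒ q = 2/9.

56/9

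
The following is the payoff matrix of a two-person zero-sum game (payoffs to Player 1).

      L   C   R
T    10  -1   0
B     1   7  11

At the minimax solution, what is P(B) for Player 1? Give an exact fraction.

11/17

Row minima: T → -1, B → 1; maximin = 1.
Column maxima: L → 10, C → 7, R → 11; minimax = 7.
1 ≠ 7, so there is no saddle point; optimal play is mixed.
R is strictly dominated by C (it gives Player 1 strictly more in every row), so Player 2 never plays it.
On the remaining 2×2 (T, B vs L, C):
Let Player 1 play T with probability p. Expected payoff against L: 10p + 1(1−p) = 9p + 1; against C: (-1)p + 7(1−p) = −8p + 7.
Setting these equal: 9p + 1 = −8p + 7 ⇒ 17p = 6 ⇒ p = 6/17, and the value is (9)·(6/17) + 1 = 71/17.
For Player 2: with q = P(L), equating T's and B's payoffs gives 11q − 1 = −6q + 7 ⇒ q = 8/17.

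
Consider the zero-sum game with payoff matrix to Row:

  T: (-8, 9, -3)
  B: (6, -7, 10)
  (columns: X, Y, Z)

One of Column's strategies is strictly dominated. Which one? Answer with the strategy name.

Z

X holds Row's payoff strictly below Z in every row: -8 < -3, 6 < 10.
So Z is strictly dominated for Column.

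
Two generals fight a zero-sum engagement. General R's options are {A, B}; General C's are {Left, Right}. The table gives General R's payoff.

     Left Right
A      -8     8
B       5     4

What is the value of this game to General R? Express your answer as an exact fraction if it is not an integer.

72/17

Row minima: A → -8, B → 4; maximin = 4.
Column maxima: Left → 5, Right → 8; minimax = 5.
4 ≠ 5, so there is no saddle point; optimal play is mixed.
Let General R play A with probability p. Expected payoff against Left: (-8)p + 5(1−p) = −13p + 5; against Right: 8p + 4(1−p) = 4p + 4.
Setting these equal: −13p + 5 = 4p + 4 ⇒ −17p = -1 ⇒ p = 1/17, and the value is (-13)·(1/17) + 5 = 72/17.
For General C: with q = P(Left), equating A's and B's payoffs gives −16q + 8 = q + 4 ⇒ q = 4/17.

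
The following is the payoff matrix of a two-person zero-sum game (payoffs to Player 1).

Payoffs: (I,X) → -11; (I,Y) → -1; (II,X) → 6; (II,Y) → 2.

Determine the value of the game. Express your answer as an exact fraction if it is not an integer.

Row minima: I → -11, II → 2; maximin = 2.
Column maxima: X → 6, Y → 2; minimax = 2.
Since maximin = minimax = 2, there is a saddle point and the value is 2.

2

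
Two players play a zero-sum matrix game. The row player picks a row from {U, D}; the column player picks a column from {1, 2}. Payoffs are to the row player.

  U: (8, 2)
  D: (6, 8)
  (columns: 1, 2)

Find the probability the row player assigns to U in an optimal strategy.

Row minima: U → 2, D → 6; maximin = 6.
Column maxima: 1 → 8, 2 → 8; minimax = 8.
6 ≠ 8, so there is no saddle point; optimal play is mixed.
Let the row player play U with probability p. Expected payoff against 1: 8p + 6(1−p) = 2p + 6; against 2: 2p + 8(1−p) = −6p + 8.
Setting these equal: 2p + 6 = −6p + 8 ⇒ 8p = 2 ⇒ p = 1/4, and the value is (2)·(1/4) + 6 = 13/2.
For the column player: with q = P(1), equating U's and D's payoffs gives 6q + 2 = −2q + 8 ⇒ q = 3/4.

1/4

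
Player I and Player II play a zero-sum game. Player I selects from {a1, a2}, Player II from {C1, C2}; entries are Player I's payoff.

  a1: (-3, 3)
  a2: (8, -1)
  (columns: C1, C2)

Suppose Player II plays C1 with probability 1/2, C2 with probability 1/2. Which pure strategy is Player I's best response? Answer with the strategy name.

Expected payoff of a1: (1/2)·(-3) + (1/2)·3 = 0.
Expected payoff of a2: (1/2)·8 + (1/2)·(-1) = 7/2.
The largest is 7/2, so Player I's best response is a2.

a2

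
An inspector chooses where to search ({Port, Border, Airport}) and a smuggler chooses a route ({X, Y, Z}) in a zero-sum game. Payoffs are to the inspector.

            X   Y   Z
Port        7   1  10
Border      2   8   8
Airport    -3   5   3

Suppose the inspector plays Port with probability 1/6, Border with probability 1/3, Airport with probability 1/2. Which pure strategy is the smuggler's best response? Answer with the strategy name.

If the smuggler plays X, the inspector's expected payoff is (1/6)·7 + (1/3)·2 + (1/2)·(-3) = 1/3.
If the smuggler plays Y, the inspector's expected payoff is (1/6)·1 + (1/3)·8 + (1/2)·5 = 16/3.
If the smuggler plays Z, the inspector's expected payoff is (1/6)·10 + (1/3)·8 + (1/2)·3 = 35/6.
The smuggler minimizes the inspector's payoff; the smallest is 1/3, so the best response is X.

X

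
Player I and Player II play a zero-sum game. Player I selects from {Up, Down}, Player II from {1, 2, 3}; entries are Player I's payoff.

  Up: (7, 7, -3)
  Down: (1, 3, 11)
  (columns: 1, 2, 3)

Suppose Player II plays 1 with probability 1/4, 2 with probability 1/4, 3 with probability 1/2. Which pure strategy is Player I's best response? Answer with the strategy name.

Down

Expected payoff of Up: (1/4)·7 + (1/4)·7 + (1/2)·(-3) = 2.
Expected payoff of Down: (1/4)·1 + (1/4)·3 + (1/2)·11 = 13/2.
The largest is 13/2, so Player I's best response is Down.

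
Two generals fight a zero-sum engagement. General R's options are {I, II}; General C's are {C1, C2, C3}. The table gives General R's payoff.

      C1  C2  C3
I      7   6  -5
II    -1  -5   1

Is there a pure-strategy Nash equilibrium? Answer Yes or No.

Row minima: I → -5, II → -5; maximin = -5.
Column maxima: C1 → 7, C2 → 6, C3 → 1; minimax = 1.
-5 ≠ 1, so no pure-strategy equilibrium exists.

No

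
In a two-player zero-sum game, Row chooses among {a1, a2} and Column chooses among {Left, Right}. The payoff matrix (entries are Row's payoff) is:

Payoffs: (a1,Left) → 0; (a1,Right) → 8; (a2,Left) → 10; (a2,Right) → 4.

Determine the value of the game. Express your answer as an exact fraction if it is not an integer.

40/7

Row minima: a1 → 0, a2 → 4; maximin = 4.
Column maxima: Left → 10, Right → 8; minimax = 8.
4 ≠ 8, so there is no saddle point; optimal play is mixed.
Let Row play a1 with probability p. Expected payoff against Left: 0p + 10(1−p) = −10p + 10; against Right: 8p + 4(1−p) = 4p + 4.
Setting these equal: −10p + 10 = 4p + 4 ⇒ −14p = -6 ⇒ p = 3/7, and the value is (-10)·(3/7) + 10 = 40/7.
For Column: with q = P(Left), equating a1's and a2's payoffs gives −8q + 8 = 6q + 4 ⇒ q = 2/7.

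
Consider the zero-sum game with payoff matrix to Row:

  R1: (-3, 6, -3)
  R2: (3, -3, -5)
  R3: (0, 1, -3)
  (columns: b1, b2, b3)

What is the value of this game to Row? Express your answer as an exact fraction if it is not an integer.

Row minima: R1 → -3, R2 → -5, R3 → -3; maximin = -3.
Column maxima: b1 → 3, b2 → 6, b3 → -3; minimax = -3.
Since maximin = minimax = -3, there is a saddle point and the value is -3.

-3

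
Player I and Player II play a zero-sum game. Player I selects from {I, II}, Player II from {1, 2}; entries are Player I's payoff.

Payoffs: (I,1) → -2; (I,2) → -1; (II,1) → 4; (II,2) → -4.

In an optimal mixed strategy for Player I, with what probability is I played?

Row minima: I → -2, II → -4; maximin = -2.
Column maxima: 1 → 4, 2 → -1; minimax = -1.
-2 ≠ -1, so there is no saddle point; optimal play is mixed.
Let Player I play I with probability p. Expected payoff against 1: (-2)p + 4(1−p) = −6p + 4; against 2: (-1)p + (-4)(1−p) = 3p − 4.
Setting these equal: −6p + 4 = 3p − 4 ⇒ −9p = -8 ⇒ p = 8/9, and the value is (-6)·(8/9) + 4 = -4/3.
For Player II: with q = P(1), equating I's and II's payoffs gives −q − 1 = 8q − 4 ⇒ q = 1/3.

8/9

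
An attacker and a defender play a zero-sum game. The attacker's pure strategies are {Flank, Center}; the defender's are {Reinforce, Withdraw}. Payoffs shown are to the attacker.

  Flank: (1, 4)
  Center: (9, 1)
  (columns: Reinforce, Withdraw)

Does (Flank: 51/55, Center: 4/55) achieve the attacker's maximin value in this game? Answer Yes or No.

Against Reinforce this mix gives (51/55)·1 + (4/55)·9 = 87/55.
Against Withdraw this mix gives (51/55)·4 + (4/55)·1 = 208/55.
The defender will play Reinforce, holding the attacker to 87/55. Shifting weight toward the row that does better against Reinforce would raise this floor (the equalizing mix achieves 35/11 against both Reinforce and Withdraw), so the proposed strategy is not optimal.

No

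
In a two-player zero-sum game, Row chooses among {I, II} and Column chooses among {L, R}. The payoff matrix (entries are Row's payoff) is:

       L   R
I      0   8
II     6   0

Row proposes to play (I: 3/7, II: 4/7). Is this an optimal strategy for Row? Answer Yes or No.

Against L this mix gives (3/7)·0 + (4/7)·6 = 24/7.
Against R this mix gives (3/7)·8 + (4/7)·0 = 24/7.
All of Column's active replies (L, R) yield 24/7, and no column does worse for Row. The mix makes Column indifferent and guarantees 24/7, so it is optimal.

Yes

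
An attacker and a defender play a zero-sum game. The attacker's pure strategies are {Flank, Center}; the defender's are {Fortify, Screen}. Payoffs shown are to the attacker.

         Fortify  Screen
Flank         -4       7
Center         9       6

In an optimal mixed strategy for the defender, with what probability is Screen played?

Row minima: Flank → -4, Center → 6; maximin = 6.
Column maxima: Fortify → 9, Screen → 7; minimax = 7.
6 ≠ 7, so there is no saddle point; optimal play is mixed.
Let the attacker play Flank with probability p. Expected payoff against Fortify: (-4)p + 9(1−p) = −13p + 9; against Screen: 7p + 6(1−p) = p + 6.
Setting these equal: −13p + 9 = p + 6 ⇒ −14p = -3 ⇒ p = 3/14, and the value is (-13)·(3/14) + 9 = 87/14.
For the defender: with q = P(Fortify), equating Flank's and Center's payoffs gives −11q + 7 = 3q + 6 ⇒ q = 1/14.

13/14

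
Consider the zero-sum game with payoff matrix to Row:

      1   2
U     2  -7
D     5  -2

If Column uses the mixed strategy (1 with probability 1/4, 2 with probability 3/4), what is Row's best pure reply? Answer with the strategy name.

Expected payoff of U: (1/4)·2 + (3/4)·(-7) = -19/4.
Expected payoff of D: (1/4)·5 + (3/4)·(-2) = -1/4.
The largest is -1/4, so Row's best response is D.

D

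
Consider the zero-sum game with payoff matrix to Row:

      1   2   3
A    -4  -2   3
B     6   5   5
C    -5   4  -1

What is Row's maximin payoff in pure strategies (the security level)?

5

Row minima: A → -4, B → 5, C → -5.
The best of these is 5.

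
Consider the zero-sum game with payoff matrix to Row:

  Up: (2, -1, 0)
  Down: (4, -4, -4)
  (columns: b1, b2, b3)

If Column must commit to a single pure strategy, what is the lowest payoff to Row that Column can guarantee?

Column maxima: b1 → 4, b2 → -1, b3 → 0.
The smallest of these is -1.

-1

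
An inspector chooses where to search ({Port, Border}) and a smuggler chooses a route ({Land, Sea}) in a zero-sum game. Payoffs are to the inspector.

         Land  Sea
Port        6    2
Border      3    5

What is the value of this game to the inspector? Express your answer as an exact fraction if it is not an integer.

Row minima: Port → 2, Border → 3; maximin = 3.
Column maxima: Land → 6, Sea → 5; minimax = 5.
3 ≠ 5, so there is no saddle point; optimal play is mixed.
Let the inspector play Port with probability p. Expected payoff against Land: 6p + 3(1−p) = 3p + 3; against Sea: 2p + 5(1−p) = −3p + 5.
Setting these equal: 3p + 3 = −3p + 5 ⇒ 6p = 2 ⇒ p = 1/3, and the value is (3)·(1/3) + 3 = 4.
For the smuggler: with q = P(Land), equating Port's and Border's payoffs gives 4q + 2 = −2q + 5 ⇒ q = 1/2.

4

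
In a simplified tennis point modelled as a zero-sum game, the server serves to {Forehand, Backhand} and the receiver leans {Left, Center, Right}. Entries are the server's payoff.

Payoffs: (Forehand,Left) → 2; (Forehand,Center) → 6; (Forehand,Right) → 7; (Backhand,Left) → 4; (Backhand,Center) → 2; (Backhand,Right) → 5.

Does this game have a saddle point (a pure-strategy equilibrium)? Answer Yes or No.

Row minima: Forehand → 2, Backhand → 2; maximin = 2.
Column maxima: Left → 4, Center → 6, Right → 7; minimax = 4.
2 ≠ 4, so no pure-strategy equilibrium exists.

No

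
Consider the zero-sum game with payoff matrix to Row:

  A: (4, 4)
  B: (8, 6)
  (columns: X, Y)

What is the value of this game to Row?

Row minima: A → 4, B → 6; maximin = 6.
Column maxima: X → 8, Y → 6; minimax = 6.
Since maximin = minimax = 6, there is a saddle point and the value is 6.

6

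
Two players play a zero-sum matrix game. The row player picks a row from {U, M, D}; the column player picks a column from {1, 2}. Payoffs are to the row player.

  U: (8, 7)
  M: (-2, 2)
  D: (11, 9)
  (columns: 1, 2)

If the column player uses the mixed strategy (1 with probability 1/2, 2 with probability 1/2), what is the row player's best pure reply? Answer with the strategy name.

Expected payoff of U: (1/2)·8 + (1/2)·7 = 15/2.
Expected payoff of M: (1/2)·(-2) + (1/2)·2 = 0.
Expected payoff of D: (1/2)·11 + (1/2)·9 = 10.
The largest is 10, so the row player's best response is D.

D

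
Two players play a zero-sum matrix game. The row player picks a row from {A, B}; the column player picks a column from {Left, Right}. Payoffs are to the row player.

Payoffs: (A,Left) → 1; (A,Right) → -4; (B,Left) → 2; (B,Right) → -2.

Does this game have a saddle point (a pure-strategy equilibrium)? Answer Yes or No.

Row minima: A → -4, B → -2; maximin = -2.
Column maxima: Left → 2, Right → -2; minimax = -2.
maximin = minimax = -2, so a saddle point exists.

Yes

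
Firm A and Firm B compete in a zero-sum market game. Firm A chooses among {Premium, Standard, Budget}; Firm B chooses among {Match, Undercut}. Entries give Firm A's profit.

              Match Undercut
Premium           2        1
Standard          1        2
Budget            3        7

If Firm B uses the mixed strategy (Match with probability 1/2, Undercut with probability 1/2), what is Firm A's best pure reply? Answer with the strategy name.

Budget

Expected payoff of Premium: (1/2)·2 + (1/2)·1 = 3/2.
Expected payoff of Standard: (1/2)·1 + (1/2)·2 = 3/2.
Expected payoff of Budget: (1/2)·3 + (1/2)·7 = 5.
The largest is 5, so Firm A's best response is Budget.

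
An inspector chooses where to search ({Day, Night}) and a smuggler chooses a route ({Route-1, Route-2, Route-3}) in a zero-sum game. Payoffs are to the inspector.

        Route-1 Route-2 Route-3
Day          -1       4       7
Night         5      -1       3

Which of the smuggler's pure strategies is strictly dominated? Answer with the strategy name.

Route-2 holds the inspector's payoff strictly below Route-3 in every row: 4 < 7, -1 < 3.
So Route-3 is strictly dominated for the smuggler.

Route-3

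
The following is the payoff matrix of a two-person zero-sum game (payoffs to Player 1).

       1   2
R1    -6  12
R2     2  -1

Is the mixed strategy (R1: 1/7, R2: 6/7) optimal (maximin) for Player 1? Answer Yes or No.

Yes

Against 1 this mix gives (1/7)·(-6) + (6/7)·2 = 6/7.
Against 2 this mix gives (1/7)·12 + (6/7)·(-1) = 6/7.
All of Player 2's active replies (1, 2) yield 6/7, and no column does worse for Player 1. The mix makes Player 2 indifferent and guarantees 6/7, so it is optimal.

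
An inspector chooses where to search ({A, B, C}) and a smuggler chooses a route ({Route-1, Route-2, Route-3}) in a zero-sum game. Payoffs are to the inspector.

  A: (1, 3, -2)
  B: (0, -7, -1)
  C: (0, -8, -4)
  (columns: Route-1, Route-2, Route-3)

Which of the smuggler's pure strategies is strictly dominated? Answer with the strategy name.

Route-1

Route-3 holds the inspector's payoff strictly below Route-1 in every row: -2 < 1, -1 < 0, -4 < 0.
So Route-1 is strictly dominated for the smuggler.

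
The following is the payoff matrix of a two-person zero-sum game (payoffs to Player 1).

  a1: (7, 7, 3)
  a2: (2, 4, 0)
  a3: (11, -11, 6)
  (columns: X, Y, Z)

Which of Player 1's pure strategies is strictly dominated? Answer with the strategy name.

a1 gives a strictly higher payoff than a2 against every column: 7 > 2, 7 > 4, 3 > 0.
So a2 is strictly dominated and Player 1 never plays it.

a2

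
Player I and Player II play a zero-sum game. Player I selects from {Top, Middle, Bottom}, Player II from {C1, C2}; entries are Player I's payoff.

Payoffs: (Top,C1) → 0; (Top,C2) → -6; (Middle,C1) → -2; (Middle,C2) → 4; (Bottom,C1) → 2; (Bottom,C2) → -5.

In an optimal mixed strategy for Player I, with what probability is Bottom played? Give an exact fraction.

Row minima: Top → -6, Middle → -2, Bottom → -5; maximin = -2.
Column maxima: C1 → 2, C2 → 4; minimax = 2.
-2 ≠ 2, so there is no saddle point; optimal play is mixed.
Top is strictly dominated by Bottom, so Player I never plays it.
On the remaining 2×2 (Middle, Bottom vs C1, C2):
Let Player I play Middle with probability p. Expected payoff against C1: (-2)p + 2(1−p) = −4p + 2; against C2: 4p + (-5)(1−p) = 9p − 5.
Setting these equal: −4p + 2 = 9p − 5 ⇒ −13p = -7 ⇒ p = 7/13, and the value is (-4)·(7/13) + 2 = -2/13.
For Player II: with q = P(C1), equating Middle's and Bottom's payoffs gives −6q + 4 = 7q − 5 ⇒ q = 9/13.

6/13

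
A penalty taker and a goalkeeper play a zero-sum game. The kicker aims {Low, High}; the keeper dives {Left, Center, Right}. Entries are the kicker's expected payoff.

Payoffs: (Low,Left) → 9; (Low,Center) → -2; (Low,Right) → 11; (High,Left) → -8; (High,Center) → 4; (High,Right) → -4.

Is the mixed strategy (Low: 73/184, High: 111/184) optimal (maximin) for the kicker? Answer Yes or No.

Against Left this mix gives (73/184)·9 + (111/184)·(-8) = -231/184.
Against Center this mix gives (73/184)·(-2) + (111/184)·4 = 149/92.
Against Right this mix gives (73/184)·11 + (111/184)·(-4) = 359/184.
The keeper will play Left, holding the kicker to -231/184. Shifting weight toward the row that does better against Left would raise this floor (the equalizing mix achieves 20/23 against both Left and Center), so the proposed strategy is not optimal.

No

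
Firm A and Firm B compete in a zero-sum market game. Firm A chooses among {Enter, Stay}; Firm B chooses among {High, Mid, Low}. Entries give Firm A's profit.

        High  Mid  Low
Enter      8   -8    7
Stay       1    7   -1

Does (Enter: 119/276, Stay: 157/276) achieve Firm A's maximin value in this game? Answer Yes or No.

Against High this mix gives (119/276)·8 + (157/276)·1 = 1109/276.
Against Mid this mix gives (119/276)·(-8) + (157/276)·7 = 49/92.
Against Low this mix gives (119/276)·7 + (157/276)·(-1) = 169/69.
Firm B will play Mid, holding Firm A to 49/92. Shifting weight toward the row that does better against Mid would raise this floor (the equalizing mix achieves 41/23 against both Mid and Low), so the proposed strategy is not optimal.

No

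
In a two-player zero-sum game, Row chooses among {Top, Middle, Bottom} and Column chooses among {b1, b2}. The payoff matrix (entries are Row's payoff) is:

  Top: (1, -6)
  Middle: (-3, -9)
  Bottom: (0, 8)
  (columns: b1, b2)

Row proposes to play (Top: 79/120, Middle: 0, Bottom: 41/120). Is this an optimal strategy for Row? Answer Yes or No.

No

Against b1 this mix gives (79/120)·1 + (41/120)·0 = 79/120.
Against b2 this mix gives (79/120)·(-6) + (41/120)·8 = -73/60.
Column will play b2, holding Row to -73/60. Shifting weight toward the row that does better against b2 would raise this floor (the equalizing mix achieves 8/15 against both b2 and b1), so the proposed strategy is not optimal.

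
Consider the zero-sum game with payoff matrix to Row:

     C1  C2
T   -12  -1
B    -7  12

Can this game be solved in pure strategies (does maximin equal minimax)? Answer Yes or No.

Row minima: T → -12, B → -7; maximin = -7.
Column maxima: C1 → -7, C2 → 12; minimax = -7.
maximin = minimax = -7, so a saddle point exists.

Yes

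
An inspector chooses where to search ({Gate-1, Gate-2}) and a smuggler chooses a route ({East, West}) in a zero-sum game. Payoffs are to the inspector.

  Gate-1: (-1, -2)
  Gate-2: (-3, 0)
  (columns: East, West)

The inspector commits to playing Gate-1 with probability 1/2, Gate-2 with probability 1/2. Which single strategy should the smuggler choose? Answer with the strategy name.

If the smuggler plays East, the inspector's expected payoff is (1/2)·(-1) + (1/2)·(-3) = -2.
If the smuggler plays West, the inspector's expected payoff is (1/2)·(-2) + (1/2)·0 = -1.
The smuggler minimizes the inspector's payoff; the smallest is -2, so the best response is East.

East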